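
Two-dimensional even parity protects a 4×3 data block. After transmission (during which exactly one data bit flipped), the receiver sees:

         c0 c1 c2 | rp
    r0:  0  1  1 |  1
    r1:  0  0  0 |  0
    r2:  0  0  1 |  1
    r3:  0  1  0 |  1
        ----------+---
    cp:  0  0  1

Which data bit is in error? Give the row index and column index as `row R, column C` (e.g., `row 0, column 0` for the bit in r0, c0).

Recompute each row's even parity and compare to rp:
  r0: data parity 0, sent rp 1 → mismatch
  r1: data parity 0, sent rp 0 → ok
  r2: data parity 1, sent rp 1 → ok
  r3: data parity 1, sent rp 1 → ok
Recompute each column's even parity and compare to cp:
  c0: data parity 0, sent cp 0 → ok
  c1: data parity 0, sent cp 0 → ok
  c2: data parity 0, sent cp 1 → mismatch
Exactly one row (r0) and one column (c2) fail → the flipped bit is at their intersection.

row 0, column 2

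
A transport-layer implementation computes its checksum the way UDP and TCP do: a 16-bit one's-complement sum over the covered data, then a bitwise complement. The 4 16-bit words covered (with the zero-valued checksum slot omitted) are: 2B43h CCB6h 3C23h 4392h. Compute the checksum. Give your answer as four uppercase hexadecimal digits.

8850

One's-complement addition (fold any carry out of bit 15 back into bit 0):
  0x2B43 + 0xCCB6 = 0x0F7F9
  0xF7F9 + 0x3C23 = 0x1341C → wrap carry → 0x341D
  0x341D + 0x4392 = 0x077AF
One's-complement sum = 0x77AF.
Checksum = ~0x77AF & 0xFFFF = 0x8850.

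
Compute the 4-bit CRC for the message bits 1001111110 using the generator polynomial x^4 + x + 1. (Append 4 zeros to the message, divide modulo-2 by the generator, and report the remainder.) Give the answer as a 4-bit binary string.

Append 4 zeros: 10011111100000. Divide by 10011 (XOR where the leading bit is 1):
  pos 0: 10011 XOR 10011 = 00000
  pos 5: 11110 XOR 10011 = 01101
  pos 6: 11010 XOR 10011 = 01001
  pos 7: 10010 XOR 10011 = 00001
Remainder (last 4 bits) = 0100. This is the CRC / FCS.

0100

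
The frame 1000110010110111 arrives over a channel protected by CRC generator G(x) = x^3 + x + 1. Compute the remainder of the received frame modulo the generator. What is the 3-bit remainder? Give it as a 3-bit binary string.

Modulo-2 division of 1000110010110111 by 1011:
  pos 0: 1000 XOR 1011 = 0011
  pos 2: 1111 XOR 1011 = 0100
  pos 3: 1000 XOR 1011 = 0011
  pos 5: 1101 XOR 1011 = 0110
  pos 6: 1100 XOR 1011 = 0111
  pos 7: 1111 XOR 1011 = 0100
  pos 8: 1001 XOR 1011 = 0010
  pos 10: 1001 XOR 1011 = 0010
  pos 12: 1011 XOR 1011 = 0000
Remainder = 000 (zero — the frame passes the CRC check).

000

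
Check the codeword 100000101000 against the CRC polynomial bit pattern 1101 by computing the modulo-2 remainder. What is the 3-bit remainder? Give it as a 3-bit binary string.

001

Modulo-2 division of 100000101000 by 1101:
  pos 0: 1000 XOR 1101 = 0101
  pos 1: 1010 XOR 1101 = 0111
  pos 2: 1110 XOR 1101 = 0011
  pos 4: 1110 XOR 1101 = 0011
  pos 6: 1110 XOR 1101 = 0011
  pos 8: 1100 XOR 1101 = 0001
Remainder = 001 (nonzero — an error is detected).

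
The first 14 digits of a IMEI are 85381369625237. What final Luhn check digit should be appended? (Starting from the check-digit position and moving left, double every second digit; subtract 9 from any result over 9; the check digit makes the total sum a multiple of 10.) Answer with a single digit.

Partial digits right→left: 7 3 2 5 2 6 9 6 3 1 8 3 5 8
Double every second digit counting from the check-digit position (so the 1st, 3rd, 5th, ... of the partial from the right).
  doubled (with −9 where >9): 5 4 4 9 6 7 1 → sum 36
  kept as-is: 3 5 6 6 1 3 8 → sum 32
Total = 36 + 32 = 68.
Check digit = (10 − (68 mod 10)) mod 10 = 2.

2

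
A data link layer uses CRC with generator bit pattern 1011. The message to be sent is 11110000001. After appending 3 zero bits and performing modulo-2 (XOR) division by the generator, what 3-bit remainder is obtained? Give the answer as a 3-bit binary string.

100

Append 3 zeros: 11110000001000. Divide by 1011 (XOR where the leading bit is 1):
  pos 0: 1111 XOR 1011 = 0100
  pos 1: 1000 XOR 1011 = 0011
  pos 3: 1100 XOR 1011 = 0111
  pos 4: 1110 XOR 1011 = 0101
  pos 5: 1010 XOR 1011 = 0001
  pos 8: 1010 XOR 1011 = 0001
Remainder (last 3 bits) = 100. This is the CRC / FCS.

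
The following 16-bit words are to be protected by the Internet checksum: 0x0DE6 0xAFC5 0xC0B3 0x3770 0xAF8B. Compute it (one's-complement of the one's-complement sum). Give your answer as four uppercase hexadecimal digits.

9AA4

One's-complement addition (fold any carry out of bit 15 back into bit 0):
  0x0DE6 + 0xAFC5 = 0x0BDAB
  0xBDAB + 0xC0B3 = 0x17E5E → wrap carry → 0x7E5F
  0x7E5F + 0x3770 = 0x0B5CF
  0xB5CF + 0xAF8B = 0x1655A → wrap carry → 0x655B
One's-complement sum = 0x655B.
Checksum = ~0x655B & 0xFFFF = 0x9AA4.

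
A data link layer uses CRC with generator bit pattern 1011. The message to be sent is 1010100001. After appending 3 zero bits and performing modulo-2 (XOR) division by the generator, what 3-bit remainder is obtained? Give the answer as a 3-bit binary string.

101

Append 3 zeros: 1010100001000. Divide by 1011 (XOR where the leading bit is 1):
  pos 0: 1010 XOR 1011 = 0001
  pos 3: 1100 XOR 1011 = 0111
  pos 4: 1110 XOR 1011 = 0101
  pos 5: 1010 XOR 1011 = 0001
  pos 8: 1100 XOR 1011 = 0111
  pos 9: 1110 XOR 1011 = 0101
Remainder (last 3 bits) = 101. This is the CRC / FCS.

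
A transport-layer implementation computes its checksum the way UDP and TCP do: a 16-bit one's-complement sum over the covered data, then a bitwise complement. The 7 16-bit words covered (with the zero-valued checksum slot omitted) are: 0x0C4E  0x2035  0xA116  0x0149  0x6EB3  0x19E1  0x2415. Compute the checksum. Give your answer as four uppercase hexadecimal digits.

8473

One's-complement addition (fold any carry out of bit 15 back into bit 0):
  0x0C4E + 0x2035 = 0x02C83
  0x2C83 + 0xA116 = 0x0CD99
  0xCD99 + 0x0149 = 0x0CEE2
  0xCEE2 + 0x6EB3 = 0x13D95 → wrap carry → 0x3D96
  0x3D96 + 0x19E1 = 0x05777
  0x5777 + 0x2415 = 0x07B8C
One's-complement sum = 0x7B8C.
Checksum = ~0x7B8C & 0xFFFF = 0x8473.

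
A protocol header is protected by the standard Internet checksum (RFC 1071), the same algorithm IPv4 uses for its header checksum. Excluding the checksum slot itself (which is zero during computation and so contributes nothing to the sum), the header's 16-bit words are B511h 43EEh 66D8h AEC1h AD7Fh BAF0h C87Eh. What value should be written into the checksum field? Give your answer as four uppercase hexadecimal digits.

C076

One's-complement addition (fold any carry out of bit 15 back into bit 0):
  0xB511 + 0x43EE = 0x0F8FF
  0xF8FF + 0x66D8 = 0x15FD7 → wrap carry → 0x5FD8
  0x5FD8 + 0xAEC1 = 0x10E99 → wrap carry → 0x0E9A
  0x0E9A + 0xAD7F = 0x0BC19
  0xBC19 + 0xBAF0 = 0x17709 → wrap carry → 0x770A
  0x770A + 0xC87E = 0x13F88 → wrap carry → 0x3F89
One's-complement sum = 0x3F89.
Checksum = ~0x3F89 & 0xFFFF = 0xC076.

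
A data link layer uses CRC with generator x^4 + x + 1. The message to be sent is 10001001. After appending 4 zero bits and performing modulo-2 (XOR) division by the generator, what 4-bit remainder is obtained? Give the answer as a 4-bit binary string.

0110

Append 4 zeros: 100010010000. Divide by 10011 (XOR where the leading bit is 1):
  pos 0: 10001 XOR 10011 = 00010
  pos 3: 10001 XOR 10011 = 00010
  pos 6: 10000 XOR 10011 = 00011
Remainder (last 4 bits) = 0110. This is the CRC / FCS.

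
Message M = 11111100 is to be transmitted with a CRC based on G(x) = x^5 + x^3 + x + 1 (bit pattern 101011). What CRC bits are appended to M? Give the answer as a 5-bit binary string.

Append 5 zeros: 1111110000000. Divide by 101011 (XOR where the leading bit is 1):
  pos 0: 111111 XOR 101011 = 010100
  pos 1: 101000 XOR 101011 = 000011
  pos 5: 110000 XOR 101011 = 011011
  pos 6: 110110 XOR 101011 = 011101
  pos 7: 111010 XOR 101011 = 010001
Remainder (last 5 bits) = 10001. This is the CRC / FCS.

10001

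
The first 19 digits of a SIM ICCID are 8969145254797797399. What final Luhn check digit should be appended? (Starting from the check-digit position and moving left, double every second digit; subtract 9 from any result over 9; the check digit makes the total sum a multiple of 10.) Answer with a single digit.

Partial digits right→left: 9 9 3 7 9 7 7 9 7 4 5 2 5 4 1 9 6 9 8
Double every second digit counting from the check-digit position (so the 1st, 3rd, 5th, ... of the partial from the right).
  doubled (with −9 where >9): 9 6 9 5 5 1 1 2 3 7 → sum 48
  kept as-is: 9 7 7 9 4 2 4 9 9 → sum 60
Total = 48 + 60 = 108.
Check digit = (10 − (108 mod 10)) mod 10 = 2.

2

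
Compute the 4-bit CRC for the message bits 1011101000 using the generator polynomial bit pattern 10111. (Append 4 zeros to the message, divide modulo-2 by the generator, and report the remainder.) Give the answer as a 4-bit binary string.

Append 4 zeros: 10111010000000. Divide by 10111 (XOR where the leading bit is 1):
  pos 0: 10111 XOR 10111 = 00000
  pos 6: 10000 XOR 10111 = 00111
  pos 8: 11100 XOR 10111 = 01011
  pos 9: 10110 XOR 10111 = 00001
Remainder (last 4 bits) = 0001. This is the CRC / FCS.

0001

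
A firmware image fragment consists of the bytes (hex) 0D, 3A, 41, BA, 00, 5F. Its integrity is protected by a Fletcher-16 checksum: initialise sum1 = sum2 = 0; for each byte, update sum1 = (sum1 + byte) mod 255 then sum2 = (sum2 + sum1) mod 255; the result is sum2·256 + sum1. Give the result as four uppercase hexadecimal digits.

Running sums (mod 255):
  after byte 0 (0D): sum1=13, sum2=13
  after byte 1 (3A): sum1=71, sum2=84
  after byte 2 (41): sum1=136, sum2=220
  after byte 3 (BA): sum1=67, sum2=32
  after byte 4 (00): sum1=67, sum2=99
  after byte 5 (5F): sum1=162, sum2=6
Checksum = sum2·256 + sum1 = 6·256 + 162 = 1698 = 0x06A2.

06A2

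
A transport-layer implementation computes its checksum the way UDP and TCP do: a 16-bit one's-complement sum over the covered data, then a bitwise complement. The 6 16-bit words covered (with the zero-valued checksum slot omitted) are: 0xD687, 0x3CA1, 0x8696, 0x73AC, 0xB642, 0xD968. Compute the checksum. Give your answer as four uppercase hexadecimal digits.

62E8

One's-complement addition (fold any carry out of bit 15 back into bit 0):
  0xD687 + 0x3CA1 = 0x11328 → wrap carry → 0x1329
  0x1329 + 0x8696 = 0x099BF
  0x99BF + 0x73AC = 0x10D6B → wrap carry → 0x0D6C
  0x0D6C + 0xB642 = 0x0C3AE
  0xC3AE + 0xD968 = 0x19D16 → wrap carry → 0x9D17
One's-complement sum = 0x9D17.
Checksum = ~0x9D17 & 0xFFFF = 0x62E8.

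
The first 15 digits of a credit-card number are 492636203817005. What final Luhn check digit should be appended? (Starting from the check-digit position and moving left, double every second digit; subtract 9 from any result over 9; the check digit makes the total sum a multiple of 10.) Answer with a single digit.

Partial digits right→left: 5 0 0 7 1 8 3 0 2 6 3 6 2 9 4
Double every second digit counting from the check-digit position (so the 1st, 3rd, 5th, ... of the partial from the right).
  doubled (with −9 where >9): 1 0 2 6 4 6 4 8 → sum 31
  kept as-is: 0 7 8 0 6 6 9 → sum 36
Total = 31 + 36 = 67.
Check digit = (10 − (67 mod 10)) mod 10 = 3.

3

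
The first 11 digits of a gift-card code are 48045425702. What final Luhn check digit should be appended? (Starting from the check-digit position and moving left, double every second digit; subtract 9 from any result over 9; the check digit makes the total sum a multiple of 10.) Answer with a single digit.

Partial digits right→left: 2 0 7 5 2 4 5 4 0 8 4
Double every second digit counting from the check-digit position (so the 1st, 3rd, 5th, ... of the partial from the right).
  doubled (with −9 where >9): 4 5 4 1 0 8 → sum 22
  kept as-is: 0 5 4 4 8 → sum 21
Total = 22 + 21 = 43.
Check digit = (10 − (43 mod 10)) mod 10 = 7.

7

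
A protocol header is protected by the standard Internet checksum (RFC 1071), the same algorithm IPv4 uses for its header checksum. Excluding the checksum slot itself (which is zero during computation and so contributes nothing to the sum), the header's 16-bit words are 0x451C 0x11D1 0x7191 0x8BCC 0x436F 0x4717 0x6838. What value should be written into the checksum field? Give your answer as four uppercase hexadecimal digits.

One's-complement addition (fold any carry out of bit 15 back into bit 0):
  0x451C + 0x11D1 = 0x056ED
  0x56ED + 0x7191 = 0x0C87E
  0xC87E + 0x8BCC = 0x1544A → wrap carry → 0x544B
  0x544B + 0x436F = 0x097BA
  0x97BA + 0x4717 = 0x0DED1
  0xDED1 + 0x6838 = 0x14709 → wrap carry → 0x470A
One's-complement sum = 0x470A.
Checksum = ~0x470A & 0xFFFF = 0xB8F5.

B8F5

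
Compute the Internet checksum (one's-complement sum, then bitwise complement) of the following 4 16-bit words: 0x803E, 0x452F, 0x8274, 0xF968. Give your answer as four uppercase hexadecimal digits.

BEB4

One's-complement addition (fold any carry out of bit 15 back into bit 0):
  0x803E + 0x452F = 0x0C56D
  0xC56D + 0x8274 = 0x147E1 → wrap carry → 0x47E2
  0x47E2 + 0xF968 = 0x1414A → wrap carry → 0x414B
One's-complement sum = 0x414B.
Checksum = ~0x414B & 0xFFFF = 0xBEB4.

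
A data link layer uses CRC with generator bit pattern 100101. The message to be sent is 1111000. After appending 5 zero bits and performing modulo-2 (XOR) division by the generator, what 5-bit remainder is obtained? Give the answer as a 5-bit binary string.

Append 5 zeros: 111100000000. Divide by 100101 (XOR where the leading bit is 1):
  pos 0: 111100 XOR 100101 = 011001
  pos 1: 110010 XOR 100101 = 010111
  pos 2: 101110 XOR 100101 = 001011
  pos 4: 101100 XOR 100101 = 001001
  pos 6: 100100 XOR 100101 = 000001
Remainder (last 5 bits) = 00001. This is the CRC / FCS.

00001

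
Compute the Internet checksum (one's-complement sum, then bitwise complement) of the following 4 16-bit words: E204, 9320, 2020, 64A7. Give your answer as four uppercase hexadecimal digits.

One's-complement addition (fold any carry out of bit 15 back into bit 0):
  0xE204 + 0x9320 = 0x17524 → wrap carry → 0x7525
  0x7525 + 0x2020 = 0x09545
  0x9545 + 0x64A7 = 0x0F9EC
One's-complement sum = 0xF9EC.
Checksum = ~0xF9EC & 0xFFFF = 0x0613.

0613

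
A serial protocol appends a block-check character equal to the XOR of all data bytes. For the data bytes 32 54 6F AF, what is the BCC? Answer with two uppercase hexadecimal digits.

A6

XOR the bytes together:
  start with 0x32
  0x32 ⊕ 0x54 = 0x66
  0x66 ⊕ 0x6F = 0x09
  0x09 ⊕ 0xAF = 0xA6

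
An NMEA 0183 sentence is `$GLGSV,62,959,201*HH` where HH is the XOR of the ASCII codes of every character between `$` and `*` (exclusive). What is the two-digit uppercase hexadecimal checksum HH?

67

XOR the ASCII codes of the payload characters:
  'G' = 0x47 → acc = 0x47
  'L' = 0x4C → acc = 0x0B
  'G' = 0x47 → acc = 0x4C
  'S' = 0x53 → acc = 0x1F
  'V' = 0x56 → acc = 0x49
  ',' = 0x2C → acc = 0x65
  '6' = 0x36 → acc = 0x53
  '2' = 0x32 → acc = 0x61
  ',' = 0x2C → acc = 0x4D
  '9' = 0x39 → acc = 0x74
  '5' = 0x35 → acc = 0x41
  '9' = 0x39 → acc = 0x78
  ',' = 0x2C → acc = 0x54
  '2' = 0x32 → acc = 0x66
  '0' = 0x30 → acc = 0x56
  '1' = 0x31 → acc = 0x67
Checksum = 0x67.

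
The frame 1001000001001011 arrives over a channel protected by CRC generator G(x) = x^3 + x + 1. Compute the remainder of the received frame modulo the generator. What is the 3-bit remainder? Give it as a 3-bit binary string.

000

Modulo-2 division of 1001000001001011 by 1011:
  pos 0: 1001 XOR 1011 = 0010
  pos 2: 1000 XOR 1011 = 0011
  pos 4: 1100 XOR 1011 = 0111
  pos 5: 1110 XOR 1011 = 0101
  pos 6: 1011 XOR 1011 = 0000
  pos 12: 1011 XOR 1011 = 0000
Remainder = 000 (zero — the frame passes the CRC check).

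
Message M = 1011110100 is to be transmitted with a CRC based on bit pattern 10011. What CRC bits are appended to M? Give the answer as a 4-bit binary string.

Append 4 zeros: 10111101000000. Divide by 10011 (XOR where the leading bit is 1):
  pos 0: 10111 XOR 10011 = 00100
  pos 2: 10010 XOR 10011 = 00001
  pos 6: 11000 XOR 10011 = 01011
  pos 7: 10110 XOR 10011 = 00101
  pos 9: 10100 XOR 10011 = 00111
Remainder (last 4 bits) = 0111. This is the CRC / FCS.

0111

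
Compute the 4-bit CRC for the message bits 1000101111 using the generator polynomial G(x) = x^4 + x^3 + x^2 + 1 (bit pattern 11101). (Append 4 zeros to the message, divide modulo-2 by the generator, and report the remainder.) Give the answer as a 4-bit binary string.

1111

Append 4 zeros: 10001011110000. Divide by 11101 (XOR where the leading bit is 1):
  pos 0: 10001 XOR 11101 = 01100
  pos 1: 11000 XOR 11101 = 00101
  pos 3: 10111 XOR 11101 = 01010
  pos 4: 10101 XOR 11101 = 01000
  pos 5: 10001 XOR 11101 = 01100
  pos 6: 11000 XOR 11101 = 00101
  pos 8: 10100 XOR 11101 = 01001
  pos 9: 10010 XOR 11101 = 01111
Remainder (last 4 bits) = 1111. This is the CRC / FCS.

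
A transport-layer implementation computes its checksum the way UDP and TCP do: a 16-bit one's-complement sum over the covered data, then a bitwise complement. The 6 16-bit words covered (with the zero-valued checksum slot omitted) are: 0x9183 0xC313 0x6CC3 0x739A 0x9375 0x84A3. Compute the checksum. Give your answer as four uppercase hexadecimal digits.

One's-complement addition (fold any carry out of bit 15 back into bit 0):
  0x9183 + 0xC313 = 0x15496 → wrap carry → 0x5497
  0x5497 + 0x6CC3 = 0x0C15A
  0xC15A + 0x739A = 0x134F4 → wrap carry → 0x34F5
  0x34F5 + 0x9375 = 0x0C86A
  0xC86A + 0x84A3 = 0x14D0D → wrap carry → 0x4D0E
One's-complement sum = 0x4D0E.
Checksum = ~0x4D0E & 0xFFFF = 0xB2F1.

B2F1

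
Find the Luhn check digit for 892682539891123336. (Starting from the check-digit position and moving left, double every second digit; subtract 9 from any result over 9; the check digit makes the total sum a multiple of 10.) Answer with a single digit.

8

Partial digits right→left: 6 3 3 3 2 1 1 9 8 9 3 5 2 8 6 2 9 8
Double every second digit counting from the check-digit position (so the 1st, 3rd, 5th, ... of the partial from the right).
  doubled (with −9 where >9): 3 6 4 2 7 6 4 3 9 → sum 44
  kept as-is: 3 3 1 9 9 5 8 2 8 → sum 48
Total = 44 + 48 = 92.
Check digit = (10 − (92 mod 10)) mod 10 = 8.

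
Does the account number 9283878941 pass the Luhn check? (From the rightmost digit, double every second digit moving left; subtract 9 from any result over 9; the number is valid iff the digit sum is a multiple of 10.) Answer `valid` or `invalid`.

From the right, keep odd positions and double even positions (subtract 9 from any doubled value over 9):
  doubled (positions 2,4,...): 8 7 7 7 9 → sum 38
  kept (positions 1,3,...): 1 9 7 3 2 → sum 22
Total = 60.
60 mod 10 = 0, so the number is valid.

valid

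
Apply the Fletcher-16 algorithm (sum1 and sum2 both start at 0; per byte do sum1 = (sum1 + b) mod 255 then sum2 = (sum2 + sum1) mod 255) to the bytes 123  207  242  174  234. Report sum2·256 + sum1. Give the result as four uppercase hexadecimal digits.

C9D7

Running sums (mod 255):
  after byte 0 (123): sum1=123, sum2=123
  after byte 1 (207): sum1=75, sum2=198
  after byte 2 (242): sum1=62, sum2=5
  after byte 3 (174): sum1=236, sum2=241
  after byte 4 (234): sum1=215, sum2=201
Checksum = sum2·256 + sum1 = 201·256 + 215 = 51671 = 0xC9D7.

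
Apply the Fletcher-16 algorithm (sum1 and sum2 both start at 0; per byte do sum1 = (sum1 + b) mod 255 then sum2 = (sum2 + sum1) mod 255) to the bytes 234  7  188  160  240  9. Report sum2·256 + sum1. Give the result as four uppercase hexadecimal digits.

6449

Running sums (mod 255):
  after byte 0 (234): sum1=234, sum2=234
  after byte 1 (7): sum1=241, sum2=220
  after byte 2 (188): sum1=174, sum2=139
  after byte 3 (160): sum1=79, sum2=218
  after byte 4 (240): sum1=64, sum2=27
  after byte 5 (9): sum1=73, sum2=100
Checksum = sum2·256 + sum1 = 100·256 + 73 = 25673 = 0x6449.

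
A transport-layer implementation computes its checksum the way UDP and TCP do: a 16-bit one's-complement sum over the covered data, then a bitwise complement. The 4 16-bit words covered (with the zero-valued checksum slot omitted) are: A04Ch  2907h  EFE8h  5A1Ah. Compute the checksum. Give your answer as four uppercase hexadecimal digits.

One's-complement addition (fold any carry out of bit 15 back into bit 0):
  0xA04C + 0x2907 = 0x0C953
  0xC953 + 0xEFE8 = 0x1B93B → wrap carry → 0xB93C
  0xB93C + 0x5A1A = 0x11356 → wrap carry → 0x1357
One's-complement sum = 0x1357.
Checksum = ~0x1357 & 0xFFFF = 0xECA8.

ECA8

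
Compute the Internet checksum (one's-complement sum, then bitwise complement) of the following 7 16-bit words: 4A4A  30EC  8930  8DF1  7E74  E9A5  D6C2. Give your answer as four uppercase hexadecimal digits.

2ECA

One's-complement addition (fold any carry out of bit 15 back into bit 0):
  0x4A4A + 0x30EC = 0x07B36
  0x7B36 + 0x8930 = 0x10466 → wrap carry → 0x0467
  0x0467 + 0x8DF1 = 0x09258
  0x9258 + 0x7E74 = 0x110CC → wrap carry → 0x10CD
  0x10CD + 0xE9A5 = 0x0FA72
  0xFA72 + 0xD6C2 = 0x1D134 → wrap carry → 0xD135
One's-complement sum = 0xD135.
Checksum = ~0xD135 & 0xFFFF = 0x2ECA.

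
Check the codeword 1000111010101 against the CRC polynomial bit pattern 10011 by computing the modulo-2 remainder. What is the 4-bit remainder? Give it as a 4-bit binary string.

1011

Modulo-2 division of 1000111010101 by 10011:
  pos 0: 10001 XOR 10011 = 00010
  pos 3: 10110 XOR 10011 = 00101
  pos 5: 10110 XOR 10011 = 00101
  pos 7: 10110 XOR 10011 = 00101
Remainder = 1011 (nonzero — an error is detected).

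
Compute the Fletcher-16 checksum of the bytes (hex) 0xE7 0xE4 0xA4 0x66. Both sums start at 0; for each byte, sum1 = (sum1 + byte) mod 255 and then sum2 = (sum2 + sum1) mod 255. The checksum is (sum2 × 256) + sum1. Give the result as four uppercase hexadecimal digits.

Running sums (mod 255):
  after byte 0 (0xE7): sum1=231, sum2=231
  after byte 1 (0xE4): sum1=204, sum2=180
  after byte 2 (0xA4): sum1=113, sum2=38
  after byte 3 (0x66): sum1=215, sum2=253
Checksum = sum2·256 + sum1 = 253·256 + 215 = 64983 = 0xFDD7.

FDD7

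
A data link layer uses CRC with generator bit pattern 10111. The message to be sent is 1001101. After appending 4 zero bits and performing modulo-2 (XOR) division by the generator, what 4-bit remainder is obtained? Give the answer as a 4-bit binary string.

Append 4 zeros: 10011010000. Divide by 10111 (XOR where the leading bit is 1):
  pos 0: 10011 XOR 10111 = 00100
  pos 2: 10001 XOR 10111 = 00110
  pos 4: 11000 XOR 10111 = 01111
  pos 5: 11110 XOR 10111 = 01001
  pos 6: 10010 XOR 10111 = 00101
Remainder (last 4 bits) = 0101. This is the CRC / FCS.

0101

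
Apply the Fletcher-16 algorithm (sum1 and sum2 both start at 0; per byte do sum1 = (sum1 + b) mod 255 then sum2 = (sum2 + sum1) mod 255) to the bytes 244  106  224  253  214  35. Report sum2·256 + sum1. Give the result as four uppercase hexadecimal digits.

Running sums (mod 255):
  after byte 0 (244): sum1=244, sum2=244
  after byte 1 (106): sum1=95, sum2=84
  after byte 2 (224): sum1=64, sum2=148
  after byte 3 (253): sum1=62, sum2=210
  after byte 4 (214): sum1=21, sum2=231
  after byte 5 (35): sum1=56, sum2=32
Checksum = sum2·256 + sum1 = 32·256 + 56 = 8248 = 0x2038.

2038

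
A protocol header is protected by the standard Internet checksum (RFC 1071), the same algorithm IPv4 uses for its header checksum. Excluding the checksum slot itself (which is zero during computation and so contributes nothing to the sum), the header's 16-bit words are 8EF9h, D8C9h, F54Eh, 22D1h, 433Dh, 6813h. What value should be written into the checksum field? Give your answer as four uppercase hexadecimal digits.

D4CB

One's-complement addition (fold any carry out of bit 15 back into bit 0):
  0x8EF9 + 0xD8C9 = 0x167C2 → wrap carry → 0x67C3
  0x67C3 + 0xF54E = 0x15D11 → wrap carry → 0x5D12
  0x5D12 + 0x22D1 = 0x07FE3
  0x7FE3 + 0x433D = 0x0C320
  0xC320 + 0x6813 = 0x12B33 → wrap carry → 0x2B34
One's-complement sum = 0x2B34.
Checksum = ~0x2B34 & 0xFFFF = 0xD4CB.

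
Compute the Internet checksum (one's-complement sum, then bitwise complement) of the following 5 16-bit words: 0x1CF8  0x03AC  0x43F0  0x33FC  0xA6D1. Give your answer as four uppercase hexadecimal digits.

One's-complement addition (fold any carry out of bit 15 back into bit 0):
  0x1CF8 + 0x03AC = 0x020A4
  0x20A4 + 0x43F0 = 0x06494
  0x6494 + 0x33FC = 0x09890
  0x9890 + 0xA6D1 = 0x13F61 → wrap carry → 0x3F62
One's-complement sum = 0x3F62.
Checksum = ~0x3F62 & 0xFFFF = 0xC09D.

C09D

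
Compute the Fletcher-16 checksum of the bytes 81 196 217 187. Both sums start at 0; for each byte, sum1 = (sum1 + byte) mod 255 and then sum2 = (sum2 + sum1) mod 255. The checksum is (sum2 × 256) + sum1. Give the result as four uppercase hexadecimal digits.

Running sums (mod 255):
  after byte 0 (81): sum1=81, sum2=81
  after byte 1 (196): sum1=22, sum2=103
  after byte 2 (217): sum1=239, sum2=87
  after byte 3 (187): sum1=171, sum2=3
Checksum = sum2·256 + sum1 = 3·256 + 171 = 939 = 0x03AB.

03AB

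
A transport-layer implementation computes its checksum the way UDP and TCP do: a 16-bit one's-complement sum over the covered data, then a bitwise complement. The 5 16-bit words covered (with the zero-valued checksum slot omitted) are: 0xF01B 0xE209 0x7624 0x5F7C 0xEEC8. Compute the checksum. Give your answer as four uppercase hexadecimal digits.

One's-complement addition (fold any carry out of bit 15 back into bit 0):
  0xF01B + 0xE209 = 0x1D224 → wrap carry → 0xD225
  0xD225 + 0x7624 = 0x14849 → wrap carry → 0x484A
  0x484A + 0x5F7C = 0x0A7C6
  0xA7C6 + 0xEEC8 = 0x1968E → wrap carry → 0x968F
One's-complement sum = 0x968F.
Checksum = ~0x968F & 0xFFFF = 0x6970.

6970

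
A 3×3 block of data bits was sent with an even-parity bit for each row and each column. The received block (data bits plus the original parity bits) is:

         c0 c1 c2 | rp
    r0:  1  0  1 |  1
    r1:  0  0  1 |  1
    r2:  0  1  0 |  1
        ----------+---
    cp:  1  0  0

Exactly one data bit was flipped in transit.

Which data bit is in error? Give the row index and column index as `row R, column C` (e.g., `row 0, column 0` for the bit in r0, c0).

Recompute each row's even parity and compare to rp:
  r0: data parity 0, sent rp 1 → mismatch
  r1: data parity 1, sent rp 1 → ok
  r2: data parity 1, sent rp 1 → ok
Recompute each column's even parity and compare to cp:
  c0: data parity 1, sent cp 1 → ok
  c1: data parity 1, sent cp 0 → mismatch
  c2: data parity 0, sent cp 0 → ok
Exactly one row (r0) and one column (c1) fail → the flipped bit is at their intersection.

row 0, column 1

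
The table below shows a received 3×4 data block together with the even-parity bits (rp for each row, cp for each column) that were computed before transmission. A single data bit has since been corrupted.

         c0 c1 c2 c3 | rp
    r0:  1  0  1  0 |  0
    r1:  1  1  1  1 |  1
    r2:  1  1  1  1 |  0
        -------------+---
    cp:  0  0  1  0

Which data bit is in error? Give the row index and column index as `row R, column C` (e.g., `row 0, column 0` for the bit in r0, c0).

row 1, column 0

Recompute each row's even parity and compare to rp:
  r0: data parity 0, sent rp 0 → ok
  r1: data parity 0, sent rp 1 → mismatch
  r2: data parity 0, sent rp 0 → ok
Recompute each column's even parity and compare to cp:
  c0: data parity 1, sent cp 0 → mismatch
  c1: data parity 0, sent cp 0 → ok
  c2: data parity 1, sent cp 1 → ok
  c3: data parity 0, sent cp 0 → ok
Exactly one row (r1) and one column (c0) fail → the flipped bit is at their intersection.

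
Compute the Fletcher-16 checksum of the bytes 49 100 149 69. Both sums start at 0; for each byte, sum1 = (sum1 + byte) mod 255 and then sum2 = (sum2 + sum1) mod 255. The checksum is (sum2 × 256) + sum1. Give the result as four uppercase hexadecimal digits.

Running sums (mod 255):
  after byte 0 (49): sum1=49, sum2=49
  after byte 1 (100): sum1=149, sum2=198
  after byte 2 (149): sum1=43, sum2=241
  after byte 3 (69): sum1=112, sum2=98
Checksum = sum2·256 + sum1 = 98·256 + 112 = 25200 = 0x6270.

6270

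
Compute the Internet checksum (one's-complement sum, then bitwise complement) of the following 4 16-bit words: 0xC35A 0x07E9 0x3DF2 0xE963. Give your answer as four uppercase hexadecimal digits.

One's-complement addition (fold any carry out of bit 15 back into bit 0):
  0xC35A + 0x07E9 = 0x0CB43
  0xCB43 + 0x3DF2 = 0x10935 → wrap carry → 0x0936
  0x0936 + 0xE963 = 0x0F299
One's-complement sum = 0xF299.
Checksum = ~0xF299 & 0xFFFF = 0x0D66.

0D66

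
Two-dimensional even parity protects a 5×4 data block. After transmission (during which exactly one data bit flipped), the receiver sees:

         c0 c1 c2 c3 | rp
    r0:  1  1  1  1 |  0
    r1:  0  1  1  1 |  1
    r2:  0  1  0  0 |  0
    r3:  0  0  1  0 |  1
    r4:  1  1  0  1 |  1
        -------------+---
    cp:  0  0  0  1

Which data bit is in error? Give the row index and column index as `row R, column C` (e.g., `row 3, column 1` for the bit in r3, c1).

row 2, column 2

Recompute each row's even parity and compare to rp:
  r0: data parity 0, sent rp 0 → ok
  r1: data parity 1, sent rp 1 → ok
  r2: data parity 1, sent rp 0 → mismatch
  r3: data parity 1, sent rp 1 → ok
  r4: data parity 1, sent rp 1 → ok
Recompute each column's even parity and compare to cp:
  c0: data parity 0, sent cp 0 → ok
  c1: data parity 0, sent cp 0 → ok
  c2: data parity 1, sent cp 0 → mismatch
  c3: data parity 1, sent cp 1 → ok
Exactly one row (r2) and one column (c2) fail → the flipped bit is at their intersection.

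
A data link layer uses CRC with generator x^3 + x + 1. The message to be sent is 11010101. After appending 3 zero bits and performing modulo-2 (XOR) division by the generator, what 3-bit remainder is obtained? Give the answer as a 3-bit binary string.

010

Append 3 zeros: 11010101000. Divide by 1011 (XOR where the leading bit is 1):
  pos 0: 1101 XOR 1011 = 0110
  pos 1: 1100 XOR 1011 = 0111
  pos 2: 1111 XOR 1011 = 0100
  pos 3: 1000 XOR 1011 = 0011
  pos 5: 1110 XOR 1011 = 0101
  pos 6: 1010 XOR 1011 = 0001
Remainder (last 3 bits) = 010. This is the CRC / FCS.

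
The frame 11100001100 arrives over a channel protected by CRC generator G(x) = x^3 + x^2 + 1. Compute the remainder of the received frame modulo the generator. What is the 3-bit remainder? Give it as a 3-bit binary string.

010

Modulo-2 division of 11100001100 by 1101:
  pos 0: 1110 XOR 1101 = 0011
  pos 2: 1100 XOR 1101 = 0001
  pos 5: 1011 XOR 1101 = 0110
  pos 6: 1100 XOR 1101 = 0001
Remainder = 010 (nonzero — an error is detected).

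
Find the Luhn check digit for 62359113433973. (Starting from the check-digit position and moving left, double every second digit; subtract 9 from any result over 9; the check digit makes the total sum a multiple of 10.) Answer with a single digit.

Partial digits right→left: 3 7 9 3 3 4 3 1 1 9 5 3 2 6
Double every second digit counting from the check-digit position (so the 1st, 3rd, 5th, ... of the partial from the right).
  doubled (with −9 where >9): 6 9 6 6 2 1 4 → sum 34
  kept as-is: 7 3 4 1 9 3 6 → sum 33
Total = 34 + 33 = 67.
Check digit = (10 − (67 mod 10)) mod 10 = 3.

3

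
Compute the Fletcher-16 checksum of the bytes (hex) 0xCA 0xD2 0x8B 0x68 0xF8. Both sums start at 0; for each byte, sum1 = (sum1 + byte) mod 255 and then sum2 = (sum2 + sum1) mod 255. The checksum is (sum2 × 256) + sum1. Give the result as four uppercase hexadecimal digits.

AD8A

Running sums (mod 255):
  after byte 0 (0xCA): sum1=202, sum2=202
  after byte 1 (0xD2): sum1=157, sum2=104
  after byte 2 (0x8B): sum1=41, sum2=145
  after byte 3 (0x68): sum1=145, sum2=35
  after byte 4 (0xF8): sum1=138, sum2=173
Checksum = sum2·256 + sum1 = 173·256 + 138 = 44426 = 0xAD8A.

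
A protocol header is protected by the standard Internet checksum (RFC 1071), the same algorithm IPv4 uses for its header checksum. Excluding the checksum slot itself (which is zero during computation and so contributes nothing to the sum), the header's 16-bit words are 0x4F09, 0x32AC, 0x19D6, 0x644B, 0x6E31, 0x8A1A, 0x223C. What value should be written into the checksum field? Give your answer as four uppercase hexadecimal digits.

E5A0

One's-complement addition (fold any carry out of bit 15 back into bit 0):
  0x4F09 + 0x32AC = 0x081B5
  0x81B5 + 0x19D6 = 0x09B8B
  0x9B8B + 0x644B = 0x0FFD6
  0xFFD6 + 0x6E31 = 0x16E07 → wrap carry → 0x6E08
  0x6E08 + 0x8A1A = 0x0F822
  0xF822 + 0x223C = 0x11A5E → wrap carry → 0x1A5F
One's-complement sum = 0x1A5F.
Checksum = ~0x1A5F & 0xFFFF = 0xE5A0.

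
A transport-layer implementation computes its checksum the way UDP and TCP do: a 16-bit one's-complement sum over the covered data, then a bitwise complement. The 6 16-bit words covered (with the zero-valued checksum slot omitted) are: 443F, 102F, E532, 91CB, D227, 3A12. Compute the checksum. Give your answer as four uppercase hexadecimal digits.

One's-complement addition (fold any carry out of bit 15 back into bit 0):
  0x443F + 0x102F = 0x0546E
  0x546E + 0xE532 = 0x139A0 → wrap carry → 0x39A1
  0x39A1 + 0x91CB = 0x0CB6C
  0xCB6C + 0xD227 = 0x19D93 → wrap carry → 0x9D94
  0x9D94 + 0x3A12 = 0x0D7A6
One's-complement sum = 0xD7A6.
Checksum = ~0xD7A6 & 0xFFFF = 0x2859.

2859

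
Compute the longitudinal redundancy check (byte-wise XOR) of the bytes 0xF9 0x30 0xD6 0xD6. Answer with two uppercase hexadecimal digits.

C9

XOR the bytes together:
  start with 0xF9
  0xF9 ⊕ 0x30 = 0xC9
  0xC9 ⊕ 0xD6 = 0x1F
  0x1F ⊕ 0xD6 = 0xC9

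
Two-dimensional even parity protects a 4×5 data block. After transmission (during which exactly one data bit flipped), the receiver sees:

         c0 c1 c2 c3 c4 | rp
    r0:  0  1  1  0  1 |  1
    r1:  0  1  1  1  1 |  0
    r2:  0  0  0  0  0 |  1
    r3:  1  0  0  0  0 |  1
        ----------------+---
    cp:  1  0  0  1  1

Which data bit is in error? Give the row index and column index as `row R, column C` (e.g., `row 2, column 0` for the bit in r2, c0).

Recompute each row's even parity and compare to rp:
  r0: data parity 1, sent rp 1 → ok
  r1: data parity 0, sent rp 0 → ok
  r2: data parity 0, sent rp 1 → mismatch
  r3: data parity 1, sent rp 1 → ok
Recompute each column's even parity and compare to cp:
  c0: data parity 1, sent cp 1 → ok
  c1: data parity 0, sent cp 0 → ok
  c2: data parity 0, sent cp 0 → ok
  c3: data parity 1, sent cp 1 → ok
  c4: data parity 0, sent cp 1 → mismatch
Exactly one row (r2) and one column (c4) fail → the flipped bit is at their intersection.

row 2, column 4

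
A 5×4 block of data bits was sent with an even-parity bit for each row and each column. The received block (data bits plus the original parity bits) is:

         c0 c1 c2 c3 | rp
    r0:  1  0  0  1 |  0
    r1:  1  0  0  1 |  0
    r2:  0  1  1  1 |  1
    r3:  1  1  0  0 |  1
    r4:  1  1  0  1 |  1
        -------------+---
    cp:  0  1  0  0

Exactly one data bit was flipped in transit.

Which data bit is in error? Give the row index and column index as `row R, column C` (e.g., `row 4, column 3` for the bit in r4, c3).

row 3, column 2

Recompute each row's even parity and compare to rp:
  r0: data parity 0, sent rp 0 → ok
  r1: data parity 0, sent rp 0 → ok
  r2: data parity 1, sent rp 1 → ok
  r3: data parity 0, sent rp 1 → mismatch
  r4: data parity 1, sent rp 1 → ok
Recompute each column's even parity and compare to cp:
  c0: data parity 0, sent cp 0 → ok
  c1: data parity 1, sent cp 1 → ok
  c2: data parity 1, sent cp 0 → mismatch
  c3: data parity 0, sent cp 0 → ok
Exactly one row (r3) and one column (c2) fail → the flipped bit is at their intersection.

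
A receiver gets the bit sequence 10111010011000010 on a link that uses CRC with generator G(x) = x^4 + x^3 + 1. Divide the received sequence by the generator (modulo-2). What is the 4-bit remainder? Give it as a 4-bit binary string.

1011

Modulo-2 division of 10111010011000010 by 11001:
  pos 0: 10111 XOR 11001 = 01110
  pos 1: 11100 XOR 11001 = 00101
  pos 3: 10110 XOR 11001 = 01111
  pos 4: 11110 XOR 11001 = 00111
  pos 6: 11111 XOR 11001 = 00110
  pos 8: 11000 XOR 11001 = 00001
  pos 12: 10010 XOR 11001 = 01011
Remainder = 1011 (nonzero — an error is detected).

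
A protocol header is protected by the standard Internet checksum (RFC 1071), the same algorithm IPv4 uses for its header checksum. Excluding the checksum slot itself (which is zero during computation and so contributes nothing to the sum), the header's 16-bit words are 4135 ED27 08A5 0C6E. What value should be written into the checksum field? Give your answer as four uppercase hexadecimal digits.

One's-complement addition (fold any carry out of bit 15 back into bit 0):
  0x4135 + 0xED27 = 0x12E5C → wrap carry → 0x2E5D
  0x2E5D + 0x08A5 = 0x03702
  0x3702 + 0x0C6E = 0x04370
One's-complement sum = 0x4370.
Checksum = ~0x4370 & 0xFFFF = 0xBC8F.

BC8F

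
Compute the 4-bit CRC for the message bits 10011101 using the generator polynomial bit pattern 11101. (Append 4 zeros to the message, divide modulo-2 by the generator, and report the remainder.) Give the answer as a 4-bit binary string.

Append 4 zeros: 100111010000. Divide by 11101 (XOR where the leading bit is 1):
  pos 0: 10011 XOR 11101 = 01110
  pos 1: 11101 XOR 11101 = 00000
  pos 7: 10000 XOR 11101 = 01101
Remainder (last 4 bits) = 1101. This is the CRC / FCS.

1101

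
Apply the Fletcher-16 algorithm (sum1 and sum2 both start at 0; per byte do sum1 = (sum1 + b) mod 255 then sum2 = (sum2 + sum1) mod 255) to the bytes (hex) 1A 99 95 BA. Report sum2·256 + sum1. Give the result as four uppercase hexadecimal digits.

Running sums (mod 255):
  after byte 0 (1A): sum1=26, sum2=26
  after byte 1 (99): sum1=179, sum2=205
  after byte 2 (95): sum1=73, sum2=23
  after byte 3 (BA): sum1=4, sum2=27
Checksum = sum2·256 + sum1 = 27·256 + 4 = 6916 = 0x1B04.

1B04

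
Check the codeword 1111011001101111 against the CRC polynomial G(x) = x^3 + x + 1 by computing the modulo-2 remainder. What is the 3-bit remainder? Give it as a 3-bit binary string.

Modulo-2 division of 1111011001101111 by 1011:
  pos 0: 1111 XOR 1011 = 0100
  pos 1: 1000 XOR 1011 = 0011
  pos 3: 1111 XOR 1011 = 0100
  pos 4: 1000 XOR 1011 = 0011
  pos 6: 1101 XOR 1011 = 0110
  pos 7: 1101 XOR 1011 = 0110
  pos 8: 1100 XOR 1011 = 0111
  pos 9: 1111 XOR 1011 = 0100
  pos 10: 1001 XOR 1011 = 0010
  pos 12: 1011 XOR 1011 = 0000
Remainder = 000 (zero — the frame passes the CRC check).

000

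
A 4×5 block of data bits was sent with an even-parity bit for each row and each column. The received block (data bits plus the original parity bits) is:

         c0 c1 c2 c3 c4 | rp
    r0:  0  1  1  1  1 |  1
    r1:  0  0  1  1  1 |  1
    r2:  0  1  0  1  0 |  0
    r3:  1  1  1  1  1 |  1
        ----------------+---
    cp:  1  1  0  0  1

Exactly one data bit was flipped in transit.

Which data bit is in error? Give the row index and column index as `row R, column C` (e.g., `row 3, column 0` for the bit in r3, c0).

row 0, column 2

Recompute each row's even parity and compare to rp:
  r0: data parity 0, sent rp 1 → mismatch
  r1: data parity 1, sent rp 1 → ok
  r2: data parity 0, sent rp 0 → ok
  r3: data parity 1, sent rp 1 → ok
Recompute each column's even parity and compare to cp:
  c0: data parity 1, sent cp 1 → ok
  c1: data parity 1, sent cp 1 → ok
  c2: data parity 1, sent cp 0 → mismatch
  c3: data parity 0, sent cp 0 → ok
  c4: data parity 1, sent cp 1 → ok
Exactly one row (r0) and one column (c2) fail → the flipped bit is at their intersection.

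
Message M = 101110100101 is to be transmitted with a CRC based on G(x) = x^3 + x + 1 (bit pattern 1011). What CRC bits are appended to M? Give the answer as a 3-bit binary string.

Append 3 zeros: 101110100101000. Divide by 1011 (XOR where the leading bit is 1):
  pos 0: 1011 XOR 1011 = 0000
  pos 4: 1010 XOR 1011 = 0001
  pos 7: 1010 XOR 1011 = 0001
  pos 10: 1100 XOR 1011 = 0111
  pos 11: 1110 XOR 1011 = 0101
Remainder (last 3 bits) = 101. This is the CRC / FCS.

101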